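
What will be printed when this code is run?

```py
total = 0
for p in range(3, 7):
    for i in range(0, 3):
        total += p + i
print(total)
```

p=3,i=0: total = 0+3 = 3
p=3,i=1: total = 3+4 = 7
p=3,i=2: total = 7+5 = 12
p=4,i=0: total = 12+4 = 16
p=4,i=1: total = 16+5 = 21
p=4,i=2: total = 21+6 = 27
p=5,i=0: total = 27+5 = 32
p=5,i=1: total = 32+6 = 38
p=5,i=2: total = 38+7 = 45
p=6,i=0: total = 45+6 = 51
p=6,i=1: total = 51+7 = 58
p=6,i=2: total = 58+8 = 66

66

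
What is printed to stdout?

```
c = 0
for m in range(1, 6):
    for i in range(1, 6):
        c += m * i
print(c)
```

m=1,i=1: c = 0+1 = 1
m=1,i=2: c = 1+2 = 3
m=1,i=3: c = 3+3 = 6
m=1,i=4: c = 6+4 = 10
m=1,i=5: c = 10+5 = 15
m=2,i=1: c = 15+2 = 17
m=2,i=2: c = 17+4 = 21
m=2,i=3: c = 21+6 = 27
m=2,i=4: c = 27+8 = 35
m=2,i=5: c = 35+10 = 45
m=3,i=1: c = 45+3 = 48
m=3,i=2: c = 48+6 = 54
m=3,i=3: c = 54+9 = 63
m=3,i=4: c = 63+12 = 75
m=3,i=5: c = 75+15 = 90
m=4,i=1: c = 90+4 = 94
m=4,i=2: c = 94+8 = 102
m=4,i=3: c = 102+12 = 114
m=4,i=4: c = 114+16 = 130
m=4,i=5: c = 130+20 = 150
m=5,i=1: c = 150+5 = 155
m=5,i=2: c = 155+10 = 165
m=5,i=3: c = 165+15 = 180
m=5,i=4: c = 180+20 = 200
m=5,i=5: c = 200+25 = 225

225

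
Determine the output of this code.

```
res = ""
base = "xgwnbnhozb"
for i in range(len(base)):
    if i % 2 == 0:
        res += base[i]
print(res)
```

i=0: add 'x' → 'x'
i=1: skip
i=2: add 'w' → 'xw'
i=3: skip
i=4: add 'b' → 'xwb'
i=5: skip
i=6: add 'h' → 'xwbh'
i=7: skip
i=8: add 'z' → 'xwbhz'
i=9: skip

xwbhz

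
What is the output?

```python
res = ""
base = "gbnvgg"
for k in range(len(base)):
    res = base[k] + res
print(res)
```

k=0: prepend 'g' → 'g'
k=1: prepend 'b' → 'bg'
k=2: prepend 'n' → 'nbg'
k=3: prepend 'v' → 'vnbg'
k=4: prepend 'g' → 'gvnbg'
k=5: prepend 'g' → 'ggvnbg'

ggvnbg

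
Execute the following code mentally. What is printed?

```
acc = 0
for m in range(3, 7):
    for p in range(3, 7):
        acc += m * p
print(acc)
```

m=3,p=3: acc = 0+9 = 9
m=3,p=4: acc = 9+12 = 21
m=3,p=5: acc = 21+15 = 36
m=3,p=6: acc = 36+18 = 54
m=4,p=3: acc = 54+12 = 66
m=4,p=4: acc = 66+16 = 82
m=4,p=5: acc = 82+20 = 102
m=4,p=6: acc = 102+24 = 126
m=5,p=3: acc = 126+15 = 141
m=5,p=4: acc = 141+20 = 161
m=5,p=5: acc = 161+25 = 186
m=5,p=6: acc = 186+30 = 216
m=6,p=3: acc = 216+18 = 234
m=6,p=4: acc = 234+24 = 258
m=6,p=5: acc = 258+30 = 288
m=6,p=6: acc = 288+36 = 324

324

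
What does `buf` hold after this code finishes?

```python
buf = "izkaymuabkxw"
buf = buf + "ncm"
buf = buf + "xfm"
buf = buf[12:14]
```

+ 'ncm' → 'izkaymuabkxwncm'
+ 'xfm' → 'izkaymuabkxwncmxfm'
slice [12:14] → 'nc'

'nc'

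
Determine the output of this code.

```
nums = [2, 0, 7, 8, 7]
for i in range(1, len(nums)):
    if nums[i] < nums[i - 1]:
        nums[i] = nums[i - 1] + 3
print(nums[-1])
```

i=1: 0<2, nums[1] = 2+3 = 5 → [2, 5, 7, 8, 7]
i=2: 7>=5, unchanged → [2, 5, 7, 8, 7]
i=3: 8>=7, unchanged → [2, 5, 7, 8, 7]
i=4: 7<8, nums[4] = 8+3 = 11 → [2, 5, 7, 8, 11]

11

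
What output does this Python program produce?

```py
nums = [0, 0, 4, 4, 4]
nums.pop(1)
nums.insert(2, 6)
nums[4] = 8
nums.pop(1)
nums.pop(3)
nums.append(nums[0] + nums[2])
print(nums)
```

pop(1) removes 0 → [0, 4, 4, 4]
insert 6 at 2 → [0, 4, 6, 4, 4]
nums[4] = 8 → [0, 4, 6, 4, 8]
pop(1) removes 4 → [0, 6, 4, 8]
pop(3) removes 8 → [0, 6, 4]
append nums[0]+nums[2] = 0+4 = 4 → [0, 6, 4, 4]

[0, 6, 4, 4]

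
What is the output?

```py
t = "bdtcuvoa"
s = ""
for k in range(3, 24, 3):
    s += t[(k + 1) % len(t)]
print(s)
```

uatvbco

k=3: add t[4]='u' → 'u'
k=6: add t[7]='a' → 'ua'
k=9: add t[2]='t' → 'uat'
k=12: add t[5]='v' → 'uatv'
k=15: add t[0]='b' → 'uatvb'
k=18: add t[3]='c' → 'uatvbc'
k=21: add t[6]='o' → 'uatvbco'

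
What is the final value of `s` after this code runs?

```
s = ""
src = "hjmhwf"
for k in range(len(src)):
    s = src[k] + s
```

'fwhmjh'

k=0: prepend 'h' → 'h'
k=1: prepend 'j' → 'jh'
k=2: prepend 'm' → 'mjh'
k=3: prepend 'h' → 'hmjh'
k=4: prepend 'w' → 'whmjh'
k=5: prepend 'f' → 'fwhmjh'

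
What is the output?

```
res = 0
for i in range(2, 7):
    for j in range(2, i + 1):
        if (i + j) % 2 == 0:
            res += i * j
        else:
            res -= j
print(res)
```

i=2,j=2: even sum, res = 0+4 = 4
i=3,j=2: odd sum, res = 4-2 = 2
i=3,j=3: even sum, res = 2+9 = 11
i=4,j=2: even sum, res = 11+8 = 19
i=4,j=3: odd sum, res = 19-3 = 16
i=4,j=4: even sum, res = 16+16 = 32
i=5,j=2: odd sum, res = 32-2 = 30
i=5,j=3: even sum, res = 30+15 = 45
i=5,j=4: odd sum, res = 45-4 = 41
i=5,j=5: even sum, res = 41+25 = 66
i=6,j=2: even sum, res = 66+12 = 78
i=6,j=3: odd sum, res = 78-3 = 75
i=6,j=4: even sum, res = 75+24 = 99
i=6,j=5: odd sum, res = 99-5 = 94
i=6,j=6: even sum, res = 94+36 = 130

130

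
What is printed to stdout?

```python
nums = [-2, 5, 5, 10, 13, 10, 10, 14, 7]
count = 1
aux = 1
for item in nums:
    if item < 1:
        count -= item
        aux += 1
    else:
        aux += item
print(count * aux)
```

item=-2: <1, count = 1-(-2) = 3; aux=2
item=5: not <1; aux=7
item=5: not <1; aux=12
item=10: not <1; aux=22
item=13: not <1; aux=35
item=10: not <1; aux=45
item=10: not <1; aux=55
item=14: not <1; aux=69
item=7: not <1; aux=76
count*aux = 3*76 = 228

228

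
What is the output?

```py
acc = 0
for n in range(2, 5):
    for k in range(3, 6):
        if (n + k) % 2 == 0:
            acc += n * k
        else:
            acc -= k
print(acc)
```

28

n=2,k=3: odd sum, acc = 0-3 = -3
n=2,k=4: even sum, acc = (-3)+8 = 5
n=2,k=5: odd sum, acc = 5-5 = 0
n=3,k=3: even sum, acc = 0+9 = 9
n=3,k=4: odd sum, acc = 9-4 = 5
n=3,k=5: even sum, acc = 5+15 = 20
n=4,k=3: odd sum, acc = 20-3 = 17
n=4,k=4: even sum, acc = 17+16 = 33
n=4,k=5: odd sum, acc = 33-5 = 28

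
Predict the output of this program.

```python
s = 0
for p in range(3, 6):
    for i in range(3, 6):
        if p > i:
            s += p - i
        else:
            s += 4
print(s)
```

p=3,i=3: not 3>3, s = 0+4 = 4
p=3,i=4: not 3>4, s = 4+4 = 8
p=3,i=5: not 3>5, s = 8+4 = 12
p=4,i=3: 4>3, s = 12+1 = 13
p=4,i=4: not 4>4, s = 13+4 = 17
p=4,i=5: not 4>5, s = 17+4 = 21
p=5,i=3: 5>3, s = 21+2 = 23
p=5,i=4: 5>4, s = 23+1 = 24
p=5,i=5: not 5>5, s = 24+4 = 28

28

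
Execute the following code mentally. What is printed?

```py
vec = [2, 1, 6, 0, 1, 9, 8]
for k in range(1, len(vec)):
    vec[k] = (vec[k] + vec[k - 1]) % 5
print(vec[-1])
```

2

k=1: vec[1] = (1+2)%5 = 3 → [2, 3, 6, 0, 1, 9, 8]
k=2: vec[2] = (6+3)%5 = 4 → [2, 3, 4, 0, 1, 9, 8]
k=3: vec[3] = (0+4)%5 = 4 → [2, 3, 4, 4, 1, 9, 8]
k=4: vec[4] = (1+4)%5 = 0 → [2, 3, 4, 4, 0, 9, 8]
k=5: vec[5] = (9+0)%5 = 4 → [2, 3, 4, 4, 0, 4, 8]
k=6: vec[6] = (8+4)%5 = 2 → [2, 3, 4, 4, 0, 4, 2]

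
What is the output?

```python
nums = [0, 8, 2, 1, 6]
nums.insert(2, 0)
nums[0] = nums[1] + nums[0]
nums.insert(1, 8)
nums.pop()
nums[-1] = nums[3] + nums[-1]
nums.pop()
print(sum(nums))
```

insert 0 at 2 → [0, 8, 0, 2, 1, 6]
nums[0] = nums[1]+nums[0] = 8+0 = 8 → [8, 8, 0, 2, 1, 6]
insert 8 at 1 → [8, 8, 8, 0, 2, 1, 6]
pop() removes 6 → [8, 8, 8, 0, 2, 1]
nums[-1] = nums[3]+nums[-1] = 0+1 = 1 → [8, 8, 8, 0, 2, 1]
pop() removes 1 → [8, 8, 8, 0, 2]
sum = 26

26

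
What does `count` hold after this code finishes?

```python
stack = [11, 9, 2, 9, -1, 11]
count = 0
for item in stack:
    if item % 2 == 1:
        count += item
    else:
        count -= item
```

item=11: odd, count = 0+11 = 11
item=9: odd, count = 11+9 = 20
item=2: not odd, count = 20-2 = 18
item=9: odd, count = 18+9 = 27
item=-1: odd, count = 27+(-1) = 26
item=11: odd, count = 26+11 = 37

37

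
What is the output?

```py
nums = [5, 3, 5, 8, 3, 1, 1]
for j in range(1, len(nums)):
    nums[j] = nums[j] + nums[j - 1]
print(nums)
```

j=1: nums[1] = 3+5 = 8 → [5, 8, 5, 8, 3, 1, 1]
j=2: nums[2] = 5+8 = 13 → [5, 8, 13, 8, 3, 1, 1]
j=3: nums[3] = 8+13 = 21 → [5, 8, 13, 21, 3, 1, 1]
j=4: nums[4] = 3+21 = 24 → [5, 8, 13, 21, 24, 1, 1]
j=5: nums[5] = 1+24 = 25 → [5, 8, 13, 21, 24, 25, 1]
j=6: nums[6] = 1+25 = 26 → [5, 8, 13, 21, 24, 25, 26]

[5, 8, 13, 21, 24, 25, 26]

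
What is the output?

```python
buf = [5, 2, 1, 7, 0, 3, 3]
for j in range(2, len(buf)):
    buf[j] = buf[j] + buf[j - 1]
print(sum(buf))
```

59

j=2: buf[2] = 1+2 = 3 → [5, 2, 3, 7, 0, 3, 3]
j=3: buf[3] = 7+3 = 10 → [5, 2, 3, 10, 0, 3, 3]
j=4: buf[4] = 0+10 = 10 → [5, 2, 3, 10, 10, 3, 3]
j=5: buf[5] = 3+10 = 13 → [5, 2, 3, 10, 10, 13, 3]
j=6: buf[6] = 3+13 = 16 → [5, 2, 3, 10, 10, 13, 16]
sum = 59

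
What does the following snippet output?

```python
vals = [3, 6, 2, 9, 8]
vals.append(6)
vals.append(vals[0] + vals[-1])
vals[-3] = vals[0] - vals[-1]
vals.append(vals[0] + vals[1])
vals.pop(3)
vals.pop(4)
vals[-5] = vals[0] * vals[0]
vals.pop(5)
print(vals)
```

[3, 9, 2, -6, 9]

append 6 → [3, 6, 2, 9, 8, 6]
append vals[0]+vals[-1] = 3+6 = 9 → [3, 6, 2, 9, 8, 6, 9]
vals[-3] = vals[0]-vals[-1] = 3-9 = -6 → [3, 6, 2, 9, -6, 6, 9]
append vals[0]+vals[1] = 3+6 = 9 → [3, 6, 2, 9, -6, 6, 9, 9]
pop(3) removes 9 → [3, 6, 2, -6, 6, 9, 9]
pop(4) removes 6 → [3, 6, 2, -6, 9, 9]
vals[-5] = vals[0]*vals[0] = 3*3 = 9 → [3, 9, 2, -6, 9, 9]
pop(5) removes 9 → [3, 9, 2, -6, 9]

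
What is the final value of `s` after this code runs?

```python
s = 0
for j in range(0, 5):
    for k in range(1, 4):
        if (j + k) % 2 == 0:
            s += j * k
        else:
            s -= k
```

j=0,k=1: odd sum, s = 0-1 = -1
j=0,k=2: even sum, s = (-1)+0 = -1
j=0,k=3: odd sum, s = (-1)-3 = -4
j=1,k=1: even sum, s = (-4)+1 = -3
j=1,k=2: odd sum, s = (-3)-2 = -5
j=1,k=3: even sum, s = (-5)+3 = -2
j=2,k=1: odd sum, s = (-2)-1 = -3
j=2,k=2: even sum, s = (-3)+4 = 1
j=2,k=3: odd sum, s = 1-3 = -2
j=3,k=1: even sum, s = (-2)+3 = 1
j=3,k=2: odd sum, s = 1-2 = -1
j=3,k=3: even sum, s = (-1)+9 = 8
j=4,k=1: odd sum, s = 8-1 = 7
j=4,k=2: even sum, s = 7+8 = 15
j=4,k=3: odd sum, s = 15-3 = 12

12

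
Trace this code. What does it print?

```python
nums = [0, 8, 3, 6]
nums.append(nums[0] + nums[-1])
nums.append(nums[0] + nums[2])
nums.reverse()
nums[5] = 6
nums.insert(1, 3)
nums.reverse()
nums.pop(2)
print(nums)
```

append nums[0]+nums[-1] = 0+6 = 6 → [0, 8, 3, 6, 6]
append nums[0]+nums[2] = 0+3 = 3 → [0, 8, 3, 6, 6, 3]
reverse → [3, 6, 6, 3, 8, 0]
nums[5] = 6 → [3, 6, 6, 3, 8, 6]
insert 3 at 1 → [3, 3, 6, 6, 3, 8, 6]
reverse → [6, 8, 3, 6, 6, 3, 3]
pop(2) removes 3 → [6, 8, 6, 6, 3, 3]

[6, 8, 6, 6, 3, 3]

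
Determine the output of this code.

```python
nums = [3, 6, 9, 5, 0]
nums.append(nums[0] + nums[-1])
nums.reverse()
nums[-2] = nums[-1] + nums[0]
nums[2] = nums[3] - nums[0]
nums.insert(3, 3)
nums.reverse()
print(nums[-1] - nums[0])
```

0

append nums[0]+nums[-1] = 3+0 = 3 → [3, 6, 9, 5, 0, 3]
reverse → [3, 0, 5, 9, 6, 3]
nums[-2] = nums[-1]+nums[0] = 3+3 = 6 → [3, 0, 5, 9, 6, 3]
nums[2] = nums[3]-nums[0] = 9-3 = 6 → [3, 0, 6, 9, 6, 3]
insert 3 at 3 → [3, 0, 6, 3, 9, 6, 3]
reverse → [3, 6, 9, 3, 6, 0, 3]
nums[-1]-nums[0] = 3-3 = 0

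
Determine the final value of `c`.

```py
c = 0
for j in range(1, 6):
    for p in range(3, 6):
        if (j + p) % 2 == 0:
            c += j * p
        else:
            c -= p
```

j=1,p=3: even sum, c = 0+3 = 3
j=1,p=4: odd sum, c = 3-4 = -1
j=1,p=5: even sum, c = (-1)+5 = 4
j=2,p=3: odd sum, c = 4-3 = 1
j=2,p=4: even sum, c = 1+8 = 9
j=2,p=5: odd sum, c = 9-5 = 4
j=3,p=3: even sum, c = 4+9 = 13
j=3,p=4: odd sum, c = 13-4 = 9
j=3,p=5: even sum, c = 9+15 = 24
j=4,p=3: odd sum, c = 24-3 = 21
j=4,p=4: even sum, c = 21+16 = 37
j=4,p=5: odd sum, c = 37-5 = 32
j=5,p=3: even sum, c = 32+15 = 47
j=5,p=4: odd sum, c = 47-4 = 43
j=5,p=5: even sum, c = 43+25 = 68

68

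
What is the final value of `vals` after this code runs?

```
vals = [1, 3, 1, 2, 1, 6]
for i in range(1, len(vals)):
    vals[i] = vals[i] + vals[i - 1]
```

[1, 4, 5, 7, 8, 14]

i=1: vals[1] = 3+1 = 4 → [1, 4, 1, 2, 1, 6]
i=2: vals[2] = 1+4 = 5 → [1, 4, 5, 2, 1, 6]
i=3: vals[3] = 2+5 = 7 → [1, 4, 5, 7, 1, 6]
i=4: vals[4] = 1+7 = 8 → [1, 4, 5, 7, 8, 6]
i=5: vals[5] = 6+8 = 14 → [1, 4, 5, 7, 8, 14]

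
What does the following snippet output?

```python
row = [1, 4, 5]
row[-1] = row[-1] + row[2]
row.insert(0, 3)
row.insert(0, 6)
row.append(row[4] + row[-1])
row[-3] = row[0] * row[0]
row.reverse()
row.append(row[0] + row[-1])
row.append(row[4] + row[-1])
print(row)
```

[20, 10, 36, 1, 3, 6, 26, 29]

row[-1] = row[-1]+row[2] = 5+5 = 10 → [1, 4, 10]
insert 3 at 0 → [3, 1, 4, 10]
insert 6 at 0 → [6, 3, 1, 4, 10]
append row[4]+row[-1] = 10+10 = 20 → [6, 3, 1, 4, 10, 20]
row[-3] = row[0]*row[0] = 6*6 = 36 → [6, 3, 1, 36, 10, 20]
reverse → [20, 10, 36, 1, 3, 6]
append row[0]+row[-1] = 20+6 = 26 → [20, 10, 36, 1, 3, 6, 26]
append row[4]+row[-1] = 3+26 = 29 → [20, 10, 36, 1, 3, 6, 26, 29]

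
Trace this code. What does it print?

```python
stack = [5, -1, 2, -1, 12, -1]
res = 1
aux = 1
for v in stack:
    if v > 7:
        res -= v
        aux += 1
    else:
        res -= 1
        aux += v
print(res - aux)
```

v=5: not >7, res = 1-1 = 0; aux=6
v=-1: not >7, res = 0-1 = -1; aux=5
v=2: not >7, res = (-1)-1 = -2; aux=7
v=-1: not >7, res = (-2)-1 = -3; aux=6
v=12: >7, res = (-3)-12 = -15; aux=7
v=-1: not >7, res = (-15)-1 = -16; aux=6
res-aux = (-16)-6 = -22

-22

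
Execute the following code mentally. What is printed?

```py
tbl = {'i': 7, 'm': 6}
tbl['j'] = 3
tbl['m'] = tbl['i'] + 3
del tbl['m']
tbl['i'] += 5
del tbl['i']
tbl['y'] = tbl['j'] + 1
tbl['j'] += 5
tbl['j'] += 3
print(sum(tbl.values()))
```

15

tbl['j'] = 3 → {'i': 7, 'm': 6, 'j': 3}
tbl['m'] = tbl['i']+3 = 10 → {'i': 7, 'm': 10, 'j': 3}
del 'm' → {'i': 7, 'j': 3}
tbl['i'] = 7+5 = 12 → {'i': 12, 'j': 3}
del 'i' → {'j': 3}
tbl['y'] = tbl['j']+1 = 4 → {'j': 3, 'y': 4}
tbl['j'] = 3+5 = 8 → {'j': 8, 'y': 4}
tbl['j'] = 8+3 = 11 → {'j': 11, 'y': 4}
sum of values = 15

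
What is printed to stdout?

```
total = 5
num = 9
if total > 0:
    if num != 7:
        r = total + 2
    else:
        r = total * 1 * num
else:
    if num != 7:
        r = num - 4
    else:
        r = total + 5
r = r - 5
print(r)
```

2

total=5, num=9
total > 0 is True; num != 7 is True
→ r = total + 2 = 7
r = 7-5 = 2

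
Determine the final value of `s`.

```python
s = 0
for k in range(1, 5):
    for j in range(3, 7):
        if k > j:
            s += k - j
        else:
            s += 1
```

16

k=1,j=3: not 1>3, s = 0+1 = 1
k=1,j=4: not 1>4, s = 1+1 = 2
k=1,j=5: not 1>5, s = 2+1 = 3
k=1,j=6: not 1>6, s = 3+1 = 4
k=2,j=3: not 2>3, s = 4+1 = 5
k=2,j=4: not 2>4, s = 5+1 = 6
k=2,j=5: not 2>5, s = 6+1 = 7
k=2,j=6: not 2>6, s = 7+1 = 8
k=3,j=3: not 3>3, s = 8+1 = 9
k=3,j=4: not 3>4, s = 9+1 = 10
k=3,j=5: not 3>5, s = 10+1 = 11
k=3,j=6: not 3>6, s = 11+1 = 12
k=4,j=3: 4>3, s = 12+1 = 13
k=4,j=4: not 4>4, s = 13+1 = 14
k=4,j=5: not 4>5, s = 14+1 = 15
k=4,j=6: not 4>6, s = 15+1 = 16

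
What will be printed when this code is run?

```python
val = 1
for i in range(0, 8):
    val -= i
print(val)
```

-27

i=0: val = 1-0 = 1
i=1: val = 1-1 = 0
i=2: val = 0-2 = -2
i=3: val = (-2)-3 = -5
i=4: val = (-5)-4 = -9
i=5: val = (-9)-5 = -14
i=6: val = (-14)-6 = -20
i=7: val = (-20)-7 = -27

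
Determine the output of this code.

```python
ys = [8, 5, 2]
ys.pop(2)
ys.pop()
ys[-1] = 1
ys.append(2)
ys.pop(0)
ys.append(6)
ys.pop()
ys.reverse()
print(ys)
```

[2]

pop(2) removes 2 → [8, 5]
pop() removes 5 → [8]
ys[-1] = 1 → [1]
append 2 → [1, 2]
pop(0) removes 1 → [2]
append 6 → [2, 6]
pop() removes 6 → [2]
reverse → [2]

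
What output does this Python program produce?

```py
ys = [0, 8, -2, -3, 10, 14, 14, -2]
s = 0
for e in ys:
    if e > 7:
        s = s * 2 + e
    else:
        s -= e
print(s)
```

188

e=0: not >7, s = 0-0 = 0
e=8: >7, s = 0*2+8 = 8
e=-2: not >7, s = 8-(-2) = 10
e=-3: not >7, s = 10-(-3) = 13
e=10: >7, s = 13*2+10 = 36
e=14: >7, s = 36*2+14 = 86
e=14: >7, s = 86*2+14 = 186
e=-2: not >7, s = 186-(-2) = 188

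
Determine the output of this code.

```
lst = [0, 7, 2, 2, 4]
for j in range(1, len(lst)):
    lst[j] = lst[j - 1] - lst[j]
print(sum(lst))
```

-42

j=1: lst[1] = 0-7 = -7 → [0, -7, 2, 2, 4]
j=2: lst[2] = (-7)-2 = -9 → [0, -7, -9, 2, 4]
j=3: lst[3] = (-9)-2 = -11 → [0, -7, -9, -11, 4]
j=4: lst[4] = (-11)-4 = -15 → [0, -7, -9, -11, -15]
sum = -42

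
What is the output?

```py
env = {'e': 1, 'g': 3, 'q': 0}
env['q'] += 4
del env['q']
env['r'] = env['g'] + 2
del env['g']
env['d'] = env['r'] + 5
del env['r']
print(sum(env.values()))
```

env['q'] = 0+4 = 4 → {'e': 1, 'g': 3, 'q': 4}
del 'q' → {'e': 1, 'g': 3}
env['r'] = env['g']+2 = 5 → {'e': 1, 'g': 3, 'r': 5}
del 'g' → {'e': 1, 'r': 5}
env['d'] = env['r']+5 = 10 → {'e': 1, 'r': 5, 'd': 10}
del 'r' → {'e': 1, 'd': 10}
sum of values = 11

11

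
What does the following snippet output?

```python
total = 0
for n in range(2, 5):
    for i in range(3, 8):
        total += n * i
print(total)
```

225

n=2,i=3: total = 0+6 = 6
n=2,i=4: total = 6+8 = 14
n=2,i=5: total = 14+10 = 24
n=2,i=6: total = 24+12 = 36
n=2,i=7: total = 36+14 = 50
n=3,i=3: total = 50+9 = 59
n=3,i=4: total = 59+12 = 71
n=3,i=5: total = 71+15 = 86
n=3,i=6: total = 86+18 = 104
n=3,i=7: total = 104+21 = 125
n=4,i=3: total = 125+12 = 137
n=4,i=4: total = 137+16 = 153
n=4,i=5: total = 153+20 = 173
n=4,i=6: total = 173+24 = 197
n=4,i=7: total = 197+28 = 225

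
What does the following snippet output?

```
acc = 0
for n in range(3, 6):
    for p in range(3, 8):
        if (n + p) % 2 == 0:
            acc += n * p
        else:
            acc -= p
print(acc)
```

125

n=3,p=3: even sum, acc = 0+9 = 9
n=3,p=4: odd sum, acc = 9-4 = 5
n=3,p=5: even sum, acc = 5+15 = 20
n=3,p=6: odd sum, acc = 20-6 = 14
n=3,p=7: even sum, acc = 14+21 = 35
n=4,p=3: odd sum, acc = 35-3 = 32
n=4,p=4: even sum, acc = 32+16 = 48
n=4,p=5: odd sum, acc = 48-5 = 43
n=4,p=6: even sum, acc = 43+24 = 67
n=4,p=7: odd sum, acc = 67-7 = 60
n=5,p=3: even sum, acc = 60+15 = 75
n=5,p=4: odd sum, acc = 75-4 = 71
n=5,p=5: even sum, acc = 71+25 = 96
n=5,p=6: odd sum, acc = 96-6 = 90
n=5,p=7: even sum, acc = 90+35 = 125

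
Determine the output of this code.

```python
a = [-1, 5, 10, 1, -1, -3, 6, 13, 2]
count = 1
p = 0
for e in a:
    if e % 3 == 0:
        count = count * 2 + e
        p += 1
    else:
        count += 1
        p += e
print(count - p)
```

-5

e=-1: not %3==0, count = 1+1 = 2; p=-1
e=5: not %3==0, count = 2+1 = 3; p=4
e=10: not %3==0, count = 3+1 = 4; p=14
e=1: not %3==0, count = 4+1 = 5; p=15
e=-1: not %3==0, count = 5+1 = 6; p=14
e=-3: %3==0, count = 6*2+(-3) = 9; p=15
e=6: %3==0, count = 9*2+6 = 24; p=16
e=13: not %3==0, count = 24+1 = 25; p=29
e=2: not %3==0, count = 25+1 = 26; p=31
count-p = 26-31 = -5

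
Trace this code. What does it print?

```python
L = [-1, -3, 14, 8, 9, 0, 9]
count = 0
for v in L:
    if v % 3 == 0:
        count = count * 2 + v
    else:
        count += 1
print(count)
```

v=-1: not %3==0, count = 0+1 = 1
v=-3: %3==0, count = 1*2+(-3) = -1
v=14: not %3==0, count = (-1)+1 = 0
v=8: not %3==0, count = 0+1 = 1
v=9: %3==0, count = 1*2+9 = 11
v=0: %3==0, count = 11*2+0 = 22
v=9: %3==0, count = 22*2+9 = 53

53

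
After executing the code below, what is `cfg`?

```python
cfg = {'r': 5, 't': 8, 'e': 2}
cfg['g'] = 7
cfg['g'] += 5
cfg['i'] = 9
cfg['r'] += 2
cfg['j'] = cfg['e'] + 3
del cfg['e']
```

{'r': 7, 't': 8, 'g': 12, 'i': 9, 'j': 5}

cfg['g'] = 7 → {'r': 5, 't': 8, 'e': 2, 'g': 7}
cfg['g'] = 7+5 = 12 → {'r': 5, 't': 8, 'e': 2, 'g': 12}
cfg['i'] = 9 → {'r': 5, 't': 8, 'e': 2, 'g': 12, 'i': 9}
cfg['r'] = 5+2 = 7 → {'r': 7, 't': 8, 'e': 2, 'g': 12, 'i': 9}
cfg['j'] = cfg['e']+3 = 5 → {'r': 7, 't': 8, 'e': 2, 'g': 12, 'i': 9, 'j': 5}
del 'e' → {'r': 7, 't': 8, 'g': 12, 'i': 9, 'j': 5}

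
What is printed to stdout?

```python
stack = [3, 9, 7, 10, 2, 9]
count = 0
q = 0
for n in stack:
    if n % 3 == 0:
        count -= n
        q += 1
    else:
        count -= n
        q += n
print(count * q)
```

-880

n=3: %3==0, count = 0-3 = -3; q=1
n=9: %3==0, count = (-3)-9 = -12; q=2
n=7: not %3==0, count = (-12)-7 = -19; q=9
n=10: not %3==0, count = (-19)-10 = -29; q=19
n=2: not %3==0, count = (-29)-2 = -31; q=21
n=9: %3==0, count = (-31)-9 = -40; q=22
count*q = (-40)*22 = -880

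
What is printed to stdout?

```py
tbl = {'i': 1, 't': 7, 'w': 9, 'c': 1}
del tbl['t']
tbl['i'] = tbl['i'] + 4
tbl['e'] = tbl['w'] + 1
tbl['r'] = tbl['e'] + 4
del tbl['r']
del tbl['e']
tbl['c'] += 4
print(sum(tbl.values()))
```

del 't' → {'i': 1, 'w': 9, 'c': 1}
tbl['i'] = tbl['i']+4 = 5 → {'i': 5, 'w': 9, 'c': 1}
tbl['e'] = tbl['w']+1 = 10 → {'i': 5, 'w': 9, 'c': 1, 'e': 10}
tbl['r'] = tbl['e']+4 = 14 → {'i': 5, 'w': 9, 'c': 1, 'e': 10, 'r': 14}
del 'r' → {'i': 5, 'w': 9, 'c': 1, 'e': 10}
del 'e' → {'i': 5, 'w': 9, 'c': 1}
tbl['c'] = 1+4 = 5 → {'i': 5, 'w': 9, 'c': 5}
sum of values = 19

19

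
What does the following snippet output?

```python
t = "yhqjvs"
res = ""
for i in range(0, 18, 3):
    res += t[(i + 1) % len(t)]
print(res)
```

i=0: add t[1]='h' → 'h'
i=3: add t[4]='v' → 'hv'
i=6: add t[1]='h' → 'hvh'
i=9: add t[4]='v' → 'hvhv'
i=12: add t[1]='h' → 'hvhvh'
i=15: add t[4]='v' → 'hvhvhv'

hvhvhv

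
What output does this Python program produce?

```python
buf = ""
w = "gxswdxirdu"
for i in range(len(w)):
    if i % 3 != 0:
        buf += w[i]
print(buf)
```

i=0: skip
i=1: add 'x' → 'x'
i=2: add 's' → 'xs'
i=3: skip
i=4: add 'd' → 'xsd'
i=5: add 'x' → 'xsdx'
i=6: skip
i=7: add 'r' → 'xsdxr'
i=8: add 'd' → 'xsdxrd'
i=9: skip

xsdxrd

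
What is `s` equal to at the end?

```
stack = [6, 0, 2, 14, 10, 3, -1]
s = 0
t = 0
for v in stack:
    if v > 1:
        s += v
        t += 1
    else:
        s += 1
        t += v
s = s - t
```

v=6: >1, s = 0+6 = 6; t=1
v=0: not >1, s = 6+1 = 7; t=1
v=2: >1, s = 7+2 = 9; t=2
v=14: >1, s = 9+14 = 23; t=3
v=10: >1, s = 23+10 = 33; t=4
v=3: >1, s = 33+3 = 36; t=5
v=-1: not >1, s = 36+1 = 37; t=4
s-t = 37-4 = 33

33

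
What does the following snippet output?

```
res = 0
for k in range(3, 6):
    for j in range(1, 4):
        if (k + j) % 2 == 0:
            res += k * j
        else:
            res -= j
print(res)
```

32

k=3,j=1: even sum, res = 0+3 = 3
k=3,j=2: odd sum, res = 3-2 = 1
k=3,j=3: even sum, res = 1+9 = 10
k=4,j=1: odd sum, res = 10-1 = 9
k=4,j=2: even sum, res = 9+8 = 17
k=4,j=3: odd sum, res = 17-3 = 14
k=5,j=1: even sum, res = 14+5 = 19
k=5,j=2: odd sum, res = 19-2 = 17
k=5,j=3: even sum, res = 17+15 = 32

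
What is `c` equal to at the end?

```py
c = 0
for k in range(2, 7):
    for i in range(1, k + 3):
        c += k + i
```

k=2,i=1: c = 0+3 = 3
k=2,i=2: c = 3+4 = 7
k=2,i=3: c = 7+5 = 12
k=2,i=4: c = 12+6 = 18
k=3,i=1: c = 18+4 = 22
k=3,i=2: c = 22+5 = 27
k=3,i=3: c = 27+6 = 33
k=3,i=4: c = 33+7 = 40
k=3,i=5: c = 40+8 = 48
k=4,i=1: c = 48+5 = 53
k=4,i=2: c = 53+6 = 59
k=4,i=3: c = 59+7 = 66
k=4,i=4: c = 66+8 = 74
k=4,i=5: c = 74+9 = 83
k=4,i=6: c = 83+10 = 93
k=5,i=1: c = 93+6 = 99
k=5,i=2: c = 99+7 = 106
k=5,i=3: c = 106+8 = 114
k=5,i=4: c = 114+9 = 123
k=5,i=5: c = 123+10 = 133
k=5,i=6: c = 133+11 = 144
k=5,i=7: c = 144+12 = 156
k=6,i=1: c = 156+7 = 163
k=6,i=2: c = 163+8 = 171
k=6,i=3: c = 171+9 = 180
k=6,i=4: c = 180+10 = 190
k=6,i=5: c = 190+11 = 201
k=6,i=6: c = 201+12 = 213
k=6,i=7: c = 213+13 = 226
k=6,i=8: c = 226+14 = 240

240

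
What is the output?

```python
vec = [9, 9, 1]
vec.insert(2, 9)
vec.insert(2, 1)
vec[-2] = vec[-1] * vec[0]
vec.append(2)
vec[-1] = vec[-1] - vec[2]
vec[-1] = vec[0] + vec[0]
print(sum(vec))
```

47

insert 9 at 2 → [9, 9, 9, 1]
insert 1 at 2 → [9, 9, 1, 9, 1]
vec[-2] = vec[-1]*vec[0] = 1*9 = 9 → [9, 9, 1, 9, 1]
append 2 → [9, 9, 1, 9, 1, 2]
vec[-1] = vec[-1]-vec[2] = 2-1 = 1 → [9, 9, 1, 9, 1, 1]
vec[-1] = vec[0]+vec[0] = 9+9 = 18 → [9, 9, 1, 9, 1, 18]
sum = 47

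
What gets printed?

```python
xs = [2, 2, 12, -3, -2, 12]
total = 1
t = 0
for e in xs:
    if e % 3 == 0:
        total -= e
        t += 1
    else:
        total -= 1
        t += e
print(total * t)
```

-115

e=2: not %3==0, total = 1-1 = 0; t=2
e=2: not %3==0, total = 0-1 = -1; t=4
e=12: %3==0, total = (-1)-12 = -13; t=5
e=-3: %3==0, total = (-13)-(-3) = -10; t=6
e=-2: not %3==0, total = (-10)-1 = -11; t=4
e=12: %3==0, total = (-11)-12 = -23; t=5
total*t = (-23)*5 = -115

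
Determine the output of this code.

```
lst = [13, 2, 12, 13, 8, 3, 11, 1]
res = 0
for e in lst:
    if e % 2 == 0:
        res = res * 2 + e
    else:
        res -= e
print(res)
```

e=13: not even, res = 0-13 = -13
e=2: even, res = (-13)*2+2 = -24
e=12: even, res = (-24)*2+12 = -36
e=13: not even, res = (-36)-13 = -49
e=8: even, res = (-49)*2+8 = -90
e=3: not even, res = (-90)-3 = -93
e=11: not even, res = (-93)-11 = -104
e=1: not even, res = (-104)-1 = -105

-105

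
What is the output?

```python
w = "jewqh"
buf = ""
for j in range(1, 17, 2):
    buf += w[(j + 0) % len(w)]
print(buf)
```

j=1: add w[1]='e' → 'e'
j=3: add w[3]='q' → 'eq'
j=5: add w[0]='j' → 'eqj'
j=7: add w[2]='w' → 'eqjw'
j=9: add w[4]='h' → 'eqjwh'
j=11: add w[1]='e' → 'eqjwhe'
j=13: add w[3]='q' → 'eqjwheq'
j=15: add w[0]='j' → 'eqjwheqj'

eqjwheqj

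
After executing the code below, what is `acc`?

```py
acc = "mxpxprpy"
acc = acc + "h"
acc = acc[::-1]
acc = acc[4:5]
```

+ 'h' → 'mxpxprpyh'
reverse → 'hyprpxpxm'
slice [4:5] → 'p'

'p'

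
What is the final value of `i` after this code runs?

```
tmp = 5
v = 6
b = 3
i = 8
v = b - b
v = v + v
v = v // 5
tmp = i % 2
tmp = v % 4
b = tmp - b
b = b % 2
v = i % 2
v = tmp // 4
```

v = 3-3 = 0
v = 0+0 = 0
v = 0//5 = 0
tmp = 8%2 = 0
tmp = 0%4 = 0
b = 0-3 = -3
b = (-3)%2 = 1
v = 8%2 = 0
v = 0//4 = 0

8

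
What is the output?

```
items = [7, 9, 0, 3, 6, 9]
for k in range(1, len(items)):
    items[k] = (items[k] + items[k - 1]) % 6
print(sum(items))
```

k=1: items[1] = (9+7)%6 = 4 → [7, 4, 0, 3, 6, 9]
k=2: items[2] = (0+4)%6 = 4 → [7, 4, 4, 3, 6, 9]
k=3: items[3] = (3+4)%6 = 1 → [7, 4, 4, 1, 6, 9]
k=4: items[4] = (6+1)%6 = 1 → [7, 4, 4, 1, 1, 9]
k=5: items[5] = (9+1)%6 = 4 → [7, 4, 4, 1, 1, 4]
sum = 21

21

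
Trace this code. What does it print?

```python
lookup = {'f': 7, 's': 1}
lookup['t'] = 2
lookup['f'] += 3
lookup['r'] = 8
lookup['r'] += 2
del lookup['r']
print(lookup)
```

lookup['t'] = 2 → {'f': 7, 's': 1, 't': 2}
lookup['f'] = 7+3 = 10 → {'f': 10, 's': 1, 't': 2}
lookup['r'] = 8 → {'f': 10, 's': 1, 't': 2, 'r': 8}
lookup['r'] = 8+2 = 10 → {'f': 10, 's': 1, 't': 2, 'r': 10}
del 'r' → {'f': 10, 's': 1, 't': 2}

{'f': 10, 's': 1, 't': 2}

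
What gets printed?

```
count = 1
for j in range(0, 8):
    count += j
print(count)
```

29

j=0: count = 1+0 = 1
j=1: count = 1+1 = 2
j=2: count = 2+2 = 4
j=3: count = 4+3 = 7
j=4: count = 7+4 = 11
j=5: count = 11+5 = 16
j=6: count = 16+6 = 22
j=7: count = 22+7 = 29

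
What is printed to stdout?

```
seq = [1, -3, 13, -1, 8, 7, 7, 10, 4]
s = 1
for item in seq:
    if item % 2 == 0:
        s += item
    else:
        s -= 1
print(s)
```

17

item=1: not even, s = 1-1 = 0
item=-3: not even, s = 0-1 = -1
item=13: not even, s = (-1)-1 = -2
item=-1: not even, s = (-2)-1 = -3
item=8: even, s = (-3)+8 = 5
item=7: not even, s = 5-1 = 4
item=7: not even, s = 4-1 = 3
item=10: even, s = 3+10 = 13
item=4: even, s = 13+4 = 17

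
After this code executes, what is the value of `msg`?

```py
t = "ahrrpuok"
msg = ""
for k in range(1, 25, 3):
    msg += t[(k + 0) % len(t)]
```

k=1: add t[1]='h' → 'h'
k=4: add t[4]='p' → 'hp'
k=7: add t[7]='k' → 'hpk'
k=10: add t[2]='r' → 'hpkr'
k=13: add t[5]='u' → 'hpkru'
k=16: add t[0]='a' → 'hpkrua'
k=19: add t[3]='r' → 'hpkruar'
k=22: add t[6]='o' → 'hpkruaro'

'hpkruaro'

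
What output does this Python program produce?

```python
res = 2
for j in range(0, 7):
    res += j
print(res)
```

j=0: res = 2+0 = 2
j=1: res = 2+1 = 3
j=2: res = 3+2 = 5
j=3: res = 5+3 = 8
j=4: res = 8+4 = 12
j=5: res = 12+5 = 17
j=6: res = 17+6 = 23

23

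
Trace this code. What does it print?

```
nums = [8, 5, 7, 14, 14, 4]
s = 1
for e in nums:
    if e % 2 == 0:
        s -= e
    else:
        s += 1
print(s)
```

-37

e=8: even, s = 1-8 = -7
e=5: not even, s = (-7)+1 = -6
e=7: not even, s = (-6)+1 = -5
e=14: even, s = (-5)-14 = -19
e=14: even, s = (-19)-14 = -33
e=4: even, s = (-33)-4 = -37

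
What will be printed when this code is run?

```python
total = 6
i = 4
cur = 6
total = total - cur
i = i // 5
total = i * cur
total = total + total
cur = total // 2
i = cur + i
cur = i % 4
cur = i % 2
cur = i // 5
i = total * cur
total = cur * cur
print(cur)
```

total = 6-6 = 0
i = 4//5 = 0
total = 0*6 = 0
total = 0+0 = 0
cur = 0//2 = 0
i = 0+0 = 0
cur = 0%4 = 0
cur = 0%2 = 0
cur = 0//5 = 0
i = 0*0 = 0
total = 0*0 = 0

0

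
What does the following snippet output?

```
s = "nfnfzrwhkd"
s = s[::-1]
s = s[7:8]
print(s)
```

reverse → 'dkhwrzfnfn'
slice [7:8] → 'n'

n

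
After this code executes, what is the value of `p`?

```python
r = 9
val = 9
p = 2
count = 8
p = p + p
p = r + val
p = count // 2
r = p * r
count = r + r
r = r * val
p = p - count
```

-68

p = 2+2 = 4
p = 9+9 = 18
p = 8//2 = 4
r = 4*9 = 36
count = 36+36 = 72
r = 36*9 = 324
p = 4-72 = -68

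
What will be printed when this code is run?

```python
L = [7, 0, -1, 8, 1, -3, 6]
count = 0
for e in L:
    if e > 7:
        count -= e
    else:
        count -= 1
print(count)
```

-14

e=7: not >7, count = 0-1 = -1
e=0: not >7, count = (-1)-1 = -2
e=-1: not >7, count = (-2)-1 = -3
e=8: >7, count = (-3)-8 = -11
e=1: not >7, count = (-11)-1 = -12
e=-3: not >7, count = (-12)-1 = -13
e=6: not >7, count = (-13)-1 = -14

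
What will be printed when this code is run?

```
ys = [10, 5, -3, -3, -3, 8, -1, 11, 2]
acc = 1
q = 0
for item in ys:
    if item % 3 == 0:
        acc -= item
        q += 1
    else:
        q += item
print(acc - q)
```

item=10: not %3==0; q=10
item=5: not %3==0; q=15
item=-3: %3==0, acc = 1-(-3) = 4; q=16
item=-3: %3==0, acc = 4-(-3) = 7; q=17
item=-3: %3==0, acc = 7-(-3) = 10; q=18
item=8: not %3==0; q=26
item=-1: not %3==0; q=25
item=11: not %3==0; q=36
item=2: not %3==0; q=38
acc-q = 10-38 = -28

-28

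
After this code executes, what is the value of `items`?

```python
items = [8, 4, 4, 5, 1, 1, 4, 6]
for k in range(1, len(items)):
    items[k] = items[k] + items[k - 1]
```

k=1: items[1] = 4+8 = 12 → [8, 12, 4, 5, 1, 1, 4, 6]
k=2: items[2] = 4+12 = 16 → [8, 12, 16, 5, 1, 1, 4, 6]
k=3: items[3] = 5+16 = 21 → [8, 12, 16, 21, 1, 1, 4, 6]
k=4: items[4] = 1+21 = 22 → [8, 12, 16, 21, 22, 1, 4, 6]
k=5: items[5] = 1+22 = 23 → [8, 12, 16, 21, 22, 23, 4, 6]
k=6: items[6] = 4+23 = 27 → [8, 12, 16, 21, 22, 23, 27, 6]
k=7: items[7] = 6+27 = 33 → [8, 12, 16, 21, 22, 23, 27, 33]

[8, 12, 16, 21, 22, 23, 27, 33]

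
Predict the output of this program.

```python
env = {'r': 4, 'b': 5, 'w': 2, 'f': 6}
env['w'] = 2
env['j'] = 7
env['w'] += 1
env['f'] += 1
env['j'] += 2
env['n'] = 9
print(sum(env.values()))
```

env['w'] = 2 → {'r': 4, 'b': 5, 'w': 2, 'f': 6}
env['j'] = 7 → {'r': 4, 'b': 5, 'w': 2, 'f': 6, 'j': 7}
env['w'] = 2+1 = 3 → {'r': 4, 'b': 5, 'w': 3, 'f': 6, 'j': 7}
env['f'] = 6+1 = 7 → {'r': 4, 'b': 5, 'w': 3, 'f': 7, 'j': 7}
env['j'] = 7+2 = 9 → {'r': 4, 'b': 5, 'w': 3, 'f': 7, 'j': 9}
env['n'] = 9 → {'r': 4, 'b': 5, 'w': 3, 'f': 7, 'j': 9, 'n': 9}
sum of values = 37

37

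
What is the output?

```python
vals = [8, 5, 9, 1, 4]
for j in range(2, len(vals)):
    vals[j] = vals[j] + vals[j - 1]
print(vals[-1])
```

19

j=2: vals[2] = 9+5 = 14 → [8, 5, 14, 1, 4]
j=3: vals[3] = 1+14 = 15 → [8, 5, 14, 15, 4]
j=4: vals[4] = 4+15 = 19 → [8, 5, 14, 15, 19]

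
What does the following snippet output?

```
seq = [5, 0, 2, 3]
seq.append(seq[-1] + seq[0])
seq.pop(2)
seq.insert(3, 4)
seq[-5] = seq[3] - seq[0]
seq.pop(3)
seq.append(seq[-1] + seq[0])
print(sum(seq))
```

append seq[-1]+seq[0] = 3+5 = 8 → [5, 0, 2, 3, 8]
pop(2) removes 2 → [5, 0, 3, 8]
insert 4 at 3 → [5, 0, 3, 4, 8]
seq[-5] = seq[3]-seq[0] = 4-5 = -1 → [-1, 0, 3, 4, 8]
pop(3) removes 4 → [-1, 0, 3, 8]
append seq[-1]+seq[0] = 8+(-1) = 7 → [-1, 0, 3, 8, 7]
sum = 17

17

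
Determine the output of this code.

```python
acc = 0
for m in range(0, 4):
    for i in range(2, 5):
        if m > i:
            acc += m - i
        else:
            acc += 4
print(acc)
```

45

m=0,i=2: not 0>2, acc = 0+4 = 4
m=0,i=3: not 0>3, acc = 4+4 = 8
m=0,i=4: not 0>4, acc = 8+4 = 12
m=1,i=2: not 1>2, acc = 12+4 = 16
m=1,i=3: not 1>3, acc = 16+4 = 20
m=1,i=4: not 1>4, acc = 20+4 = 24
m=2,i=2: not 2>2, acc = 24+4 = 28
m=2,i=3: not 2>3, acc = 28+4 = 32
m=2,i=4: not 2>4, acc = 32+4 = 36
m=3,i=2: 3>2, acc = 36+1 = 37
m=3,i=3: not 3>3, acc = 37+4 = 41
m=3,i=4: not 3>4, acc = 41+4 = 45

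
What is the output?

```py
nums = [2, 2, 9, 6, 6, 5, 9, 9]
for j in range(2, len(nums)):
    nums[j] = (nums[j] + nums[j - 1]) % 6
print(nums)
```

j=2: nums[2] = (9+2)%6 = 5 → [2, 2, 5, 6, 6, 5, 9, 9]
j=3: nums[3] = (6+5)%6 = 5 → [2, 2, 5, 5, 6, 5, 9, 9]
j=4: nums[4] = (6+5)%6 = 5 → [2, 2, 5, 5, 5, 5, 9, 9]
j=5: nums[5] = (5+5)%6 = 4 → [2, 2, 5, 5, 5, 4, 9, 9]
j=6: nums[6] = (9+4)%6 = 1 → [2, 2, 5, 5, 5, 4, 1, 9]
j=7: nums[7] = (9+1)%6 = 4 → [2, 2, 5, 5, 5, 4, 1, 4]

[2, 2, 5, 5, 5, 4, 1, 4]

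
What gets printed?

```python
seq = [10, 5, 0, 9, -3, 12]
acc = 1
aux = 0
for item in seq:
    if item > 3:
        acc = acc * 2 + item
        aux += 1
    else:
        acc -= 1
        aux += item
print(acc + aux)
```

item=10: >3, acc = 1*2+10 = 12; aux=1
item=5: >3, acc = 12*2+5 = 29; aux=2
item=0: not >3, acc = 29-1 = 28; aux=2
item=9: >3, acc = 28*2+9 = 65; aux=3
item=-3: not >3, acc = 65-1 = 64; aux=0
item=12: >3, acc = 64*2+12 = 140; aux=1
acc+aux = 140+1 = 141

141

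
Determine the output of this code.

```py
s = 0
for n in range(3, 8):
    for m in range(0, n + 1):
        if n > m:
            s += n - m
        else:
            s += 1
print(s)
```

n=3,m=0: 3>0, s = 0+3 = 3
n=3,m=1: 3>1, s = 3+2 = 5
n=3,m=2: 3>2, s = 5+1 = 6
n=3,m=3: not 3>3, s = 6+1 = 7
n=4,m=0: 4>0, s = 7+4 = 11
n=4,m=1: 4>1, s = 11+3 = 14
n=4,m=2: 4>2, s = 14+2 = 16
n=4,m=3: 4>3, s = 16+1 = 17
n=4,m=4: not 4>4, s = 17+1 = 18
n=5,m=0: 5>0, s = 18+5 = 23
n=5,m=1: 5>1, s = 23+4 = 27
n=5,m=2: 5>2, s = 27+3 = 30
n=5,m=3: 5>3, s = 30+2 = 32
n=5,m=4: 5>4, s = 32+1 = 33
n=5,m=5: not 5>5, s = 33+1 = 34
n=6,m=0: 6>0, s = 34+6 = 40
n=6,m=1: 6>1, s = 40+5 = 45
n=6,m=2: 6>2, s = 45+4 = 49
n=6,m=3: 6>3, s = 49+3 = 52
n=6,m=4: 6>4, s = 52+2 = 54
n=6,m=5: 6>5, s = 54+1 = 55
n=6,m=6: not 6>6, s = 55+1 = 56
n=7,m=0: 7>0, s = 56+7 = 63
n=7,m=1: 7>1, s = 63+6 = 69
n=7,m=2: 7>2, s = 69+5 = 74
n=7,m=3: 7>3, s = 74+4 = 78
n=7,m=4: 7>4, s = 78+3 = 81
n=7,m=5: 7>5, s = 81+2 = 83
n=7,m=6: 7>6, s = 83+1 = 84
n=7,m=7: not 7>7, s = 84+1 = 85

85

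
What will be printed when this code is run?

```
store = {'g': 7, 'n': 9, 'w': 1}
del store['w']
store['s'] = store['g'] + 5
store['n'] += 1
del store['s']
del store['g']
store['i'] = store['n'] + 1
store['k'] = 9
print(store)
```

del 'w' → {'g': 7, 'n': 9}
store['s'] = store['g']+5 = 12 → {'g': 7, 'n': 9, 's': 12}
store['n'] = 9+1 = 10 → {'g': 7, 'n': 10, 's': 12}
del 's' → {'g': 7, 'n': 10}
del 'g' → {'n': 10}
store['i'] = store['n']+1 = 11 → {'n': 10, 'i': 11}
store['k'] = 9 → {'n': 10, 'i': 11, 'k': 9}

{'n': 10, 'i': 11, 'k': 9}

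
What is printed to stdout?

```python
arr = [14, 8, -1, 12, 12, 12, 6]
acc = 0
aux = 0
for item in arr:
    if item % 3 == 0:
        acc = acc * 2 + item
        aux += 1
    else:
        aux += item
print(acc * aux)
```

4350

item=14: not %3==0; aux=14
item=8: not %3==0; aux=22
item=-1: not %3==0; aux=21
item=12: %3==0, acc = 0*2+12 = 12; aux=22
item=12: %3==0, acc = 12*2+12 = 36; aux=23
item=12: %3==0, acc = 36*2+12 = 84; aux=24
item=6: %3==0, acc = 84*2+6 = 174; aux=25
acc*aux = 174*25 = 4350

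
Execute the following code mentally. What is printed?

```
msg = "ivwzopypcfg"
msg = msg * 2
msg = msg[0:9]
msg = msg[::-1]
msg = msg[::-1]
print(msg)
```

ivwzopypc

repeat ×2 → 'ivwzopypcfgivwzopypcfg'
slice [0:9] → 'ivwzopypc'
reverse → 'cpypozwvi'
reverse → 'ivwzopypc'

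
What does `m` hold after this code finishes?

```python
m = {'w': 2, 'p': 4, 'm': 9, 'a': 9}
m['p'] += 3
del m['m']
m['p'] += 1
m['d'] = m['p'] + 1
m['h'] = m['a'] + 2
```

m['p'] = 4+3 = 7 → {'w': 2, 'p': 7, 'm': 9, 'a': 9}
del 'm' → {'w': 2, 'p': 7, 'a': 9}
m['p'] = 7+1 = 8 → {'w': 2, 'p': 8, 'a': 9}
m['d'] = m['p']+1 = 9 → {'w': 2, 'p': 8, 'a': 9, 'd': 9}
m['h'] = m['a']+2 = 11 → {'w': 2, 'p': 8, 'a': 9, 'd': 9, 'h': 11}

{'w': 2, 'p': 8, 'a': 9, 'd': 9, 'h': 11}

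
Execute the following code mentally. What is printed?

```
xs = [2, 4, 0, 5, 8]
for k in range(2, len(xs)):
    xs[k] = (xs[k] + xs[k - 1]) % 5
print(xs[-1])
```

k=2: xs[2] = (0+4)%5 = 4 → [2, 4, 4, 5, 8]
k=3: xs[3] = (5+4)%5 = 4 → [2, 4, 4, 4, 8]
k=4: xs[4] = (8+4)%5 = 2 → [2, 4, 4, 4, 2]

2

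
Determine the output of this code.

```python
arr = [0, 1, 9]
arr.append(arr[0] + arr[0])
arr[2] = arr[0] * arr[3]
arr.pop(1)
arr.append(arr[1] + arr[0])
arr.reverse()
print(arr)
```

[0, 0, 0, 0]

append arr[0]+arr[0] = 0+0 = 0 → [0, 1, 9, 0]
arr[2] = arr[0]*arr[3] = 0*0 = 0 → [0, 1, 0, 0]
pop(1) removes 1 → [0, 0, 0]
append arr[1]+arr[0] = 0+0 = 0 → [0, 0, 0, 0]
reverse → [0, 0, 0, 0]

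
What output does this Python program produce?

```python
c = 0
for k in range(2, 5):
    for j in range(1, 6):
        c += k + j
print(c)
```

k=2,j=1: c = 0+3 = 3
k=2,j=2: c = 3+4 = 7
k=2,j=3: c = 7+5 = 12
k=2,j=4: c = 12+6 = 18
k=2,j=5: c = 18+7 = 25
k=3,j=1: c = 25+4 = 29
k=3,j=2: c = 29+5 = 34
k=3,j=3: c = 34+6 = 40
k=3,j=4: c = 40+7 = 47
k=3,j=5: c = 47+8 = 55
k=4,j=1: c = 55+5 = 60
k=4,j=2: c = 60+6 = 66
k=4,j=3: c = 66+7 = 73
k=4,j=4: c = 73+8 = 81
k=4,j=5: c = 81+9 = 90

90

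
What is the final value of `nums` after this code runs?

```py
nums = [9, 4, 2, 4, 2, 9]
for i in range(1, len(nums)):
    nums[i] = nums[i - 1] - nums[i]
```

[9, 5, 3, -1, -3, -12]

i=1: nums[1] = 9-4 = 5 → [9, 5, 2, 4, 2, 9]
i=2: nums[2] = 5-2 = 3 → [9, 5, 3, 4, 2, 9]
i=3: nums[3] = 3-4 = -1 → [9, 5, 3, -1, 2, 9]
i=4: nums[4] = (-1)-2 = -3 → [9, 5, 3, -1, -3, 9]
i=5: nums[5] = (-3)-9 = -12 → [9, 5, 3, -1, -3, -12]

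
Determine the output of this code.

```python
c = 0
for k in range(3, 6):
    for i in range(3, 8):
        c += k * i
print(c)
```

300

k=3,i=3: c = 0+9 = 9
k=3,i=4: c = 9+12 = 21
k=3,i=5: c = 21+15 = 36
k=3,i=6: c = 36+18 = 54
k=3,i=7: c = 54+21 = 75
k=4,i=3: c = 75+12 = 87
k=4,i=4: c = 87+16 = 103
k=4,i=5: c = 103+20 = 123
k=4,i=6: c = 123+24 = 147
k=4,i=7: c = 147+28 = 175
k=5,i=3: c = 175+15 = 190
k=5,i=4: c = 190+20 = 210
k=5,i=5: c = 210+25 = 235
k=5,i=6: c = 235+30 = 265
k=5,i=7: c = 265+35 = 300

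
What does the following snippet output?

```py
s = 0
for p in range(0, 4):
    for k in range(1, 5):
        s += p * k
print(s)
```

60

p=0,k=1: s = 0+0 = 0
p=0,k=2: s = 0+0 = 0
p=0,k=3: s = 0+0 = 0
p=0,k=4: s = 0+0 = 0
p=1,k=1: s = 0+1 = 1
p=1,k=2: s = 1+2 = 3
p=1,k=3: s = 3+3 = 6
p=1,k=4: s = 6+4 = 10
p=2,k=1: s = 10+2 = 12
p=2,k=2: s = 12+4 = 16
p=2,k=3: s = 16+6 = 22
p=2,k=4: s = 22+8 = 30
p=3,k=1: s = 30+3 = 33
p=3,k=2: s = 33+6 = 39
p=3,k=3: s = 39+9 = 48
p=3,k=4: s = 48+12 = 60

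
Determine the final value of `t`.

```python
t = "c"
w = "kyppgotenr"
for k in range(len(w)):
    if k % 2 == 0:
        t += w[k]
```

k=0: add 'k' → 'ck'
k=1: skip
k=2: add 'p' → 'ckp'
k=3: skip
k=4: add 'g' → 'ckpg'
k=5: skip
k=6: add 't' → 'ckpgt'
k=7: skip
k=8: add 'n' → 'ckpgtn'
k=9: skip

'ckpgtn'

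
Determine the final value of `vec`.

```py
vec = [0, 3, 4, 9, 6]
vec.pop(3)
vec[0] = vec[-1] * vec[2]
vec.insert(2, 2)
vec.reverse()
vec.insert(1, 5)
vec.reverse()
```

[24, 3, 2, 4, 5, 6]

pop(3) removes 9 → [0, 3, 4, 6]
vec[0] = vec[-1]*vec[2] = 6*4 = 24 → [24, 3, 4, 6]
insert 2 at 2 → [24, 3, 2, 4, 6]
reverse → [6, 4, 2, 3, 24]
insert 5 at 1 → [6, 5, 4, 2, 3, 24]
reverse → [24, 3, 2, 4, 5, 6]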